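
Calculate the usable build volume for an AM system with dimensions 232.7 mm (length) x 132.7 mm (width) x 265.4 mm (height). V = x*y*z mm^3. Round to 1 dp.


V = 232.7 * 132.7 * 265.4 = 8195363.6 mm^3


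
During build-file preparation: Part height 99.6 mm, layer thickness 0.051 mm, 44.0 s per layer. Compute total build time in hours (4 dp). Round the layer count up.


Layers = ceil(99.6/0.051) = 1953
t = 1953 * 44.0 / 3600 = 23.87 hrs


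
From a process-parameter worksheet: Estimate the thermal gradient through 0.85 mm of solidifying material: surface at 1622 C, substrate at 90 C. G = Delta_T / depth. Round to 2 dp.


G = (1622-90)/0.85 = 1802.35 C/mm


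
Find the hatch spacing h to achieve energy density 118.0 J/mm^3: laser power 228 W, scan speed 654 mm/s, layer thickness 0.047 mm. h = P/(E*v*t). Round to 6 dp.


h = 228 / (118.0*654*0.047) = 0.06286 mm


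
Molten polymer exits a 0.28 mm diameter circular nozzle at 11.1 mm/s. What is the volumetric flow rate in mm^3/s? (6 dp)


A = pi*(0.28/2)^2 = 0.06157522 mm^2
Q = 0.06157522 * 11.1 = 0.683485 mm^3/s


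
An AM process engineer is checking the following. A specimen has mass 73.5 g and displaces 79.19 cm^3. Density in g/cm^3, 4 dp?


rho = 73.5 / 79.19 = 0.9281 g/cm^3


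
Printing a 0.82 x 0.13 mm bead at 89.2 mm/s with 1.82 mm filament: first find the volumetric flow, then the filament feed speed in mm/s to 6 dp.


Q = 0.82 * 0.13 * 89.2 = 9.50872 mm^3/s
A_fil = pi*(1.82/2)^2 = 2.60155288 mm^2
v_feed = 9.50872 / 2.60155288 = 3.655017 mm/s


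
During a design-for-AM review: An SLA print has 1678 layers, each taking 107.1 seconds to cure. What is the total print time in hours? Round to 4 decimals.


t = 1678 * 107.1 / 3600 = 49.9205 hrs


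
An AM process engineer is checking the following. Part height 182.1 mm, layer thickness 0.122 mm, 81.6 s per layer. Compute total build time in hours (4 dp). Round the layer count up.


Layers = ceil(182.1/0.122) = 1493
t = 1493 * 81.6 / 3600 = 33.8413 hrs


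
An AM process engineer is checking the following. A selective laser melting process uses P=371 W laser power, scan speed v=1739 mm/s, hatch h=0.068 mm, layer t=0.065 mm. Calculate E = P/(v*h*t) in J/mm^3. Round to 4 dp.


E = 371 / (1739*0.068*0.065) = 48.2672 J/mm^3


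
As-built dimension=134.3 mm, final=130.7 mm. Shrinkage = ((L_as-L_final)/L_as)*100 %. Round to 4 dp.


Shrinkage = ((134.3-130.7)/134.3)*100 = 2.6806 %


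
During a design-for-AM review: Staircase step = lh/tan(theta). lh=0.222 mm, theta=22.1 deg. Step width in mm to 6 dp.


step = 0.222 / tan(22.1) = 0.54672 mm


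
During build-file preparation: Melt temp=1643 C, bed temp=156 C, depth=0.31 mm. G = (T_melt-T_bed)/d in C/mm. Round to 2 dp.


G = (1643-156)/0.31 = 4796.77 C/mm


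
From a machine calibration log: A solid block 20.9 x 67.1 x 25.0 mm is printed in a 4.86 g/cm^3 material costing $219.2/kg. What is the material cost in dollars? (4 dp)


V = 20.9 * 67.1 * 25.0 = 35059.75 mm^3 = 35.05975 cm^3
Mass = 35.05975 * 4.86 / 1000 = 0.17039039 kg
Cost = 0.17039039 * 219.2 = 37.3496 $


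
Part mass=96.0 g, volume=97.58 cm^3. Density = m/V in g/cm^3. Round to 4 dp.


rho = 96.0 / 97.58 = 0.9838 g/cm^3


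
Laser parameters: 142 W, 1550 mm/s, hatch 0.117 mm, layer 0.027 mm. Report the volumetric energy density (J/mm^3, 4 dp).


E = 142 / (1550*0.117*0.027) = 29.0006 J/mm^3


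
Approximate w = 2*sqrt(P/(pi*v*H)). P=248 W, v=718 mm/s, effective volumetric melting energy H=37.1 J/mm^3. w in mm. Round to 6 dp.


w = 2*sqrt(248/(pi*718*37.1)) = 0.108876 mm


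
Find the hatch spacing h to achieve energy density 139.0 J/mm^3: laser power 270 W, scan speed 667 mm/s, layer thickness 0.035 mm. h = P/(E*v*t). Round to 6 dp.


h = 270 / (139.0*667*0.035) = 0.083206 mm


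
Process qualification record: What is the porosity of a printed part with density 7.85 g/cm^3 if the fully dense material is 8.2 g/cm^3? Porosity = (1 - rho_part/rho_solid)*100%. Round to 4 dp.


Porosity = (1-7.85/8.2)*100 = 4.2683 %


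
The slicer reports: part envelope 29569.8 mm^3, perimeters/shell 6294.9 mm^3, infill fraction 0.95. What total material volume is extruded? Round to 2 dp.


V_infill = (29569.8 - 6294.9) * 0.95 = 22111.16
V_total = 6294.9 + 22111.16 = 28406.06 mm^3


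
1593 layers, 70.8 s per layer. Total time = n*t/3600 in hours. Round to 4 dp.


t = 1593 * 70.8 / 3600 = 31.329 hrs


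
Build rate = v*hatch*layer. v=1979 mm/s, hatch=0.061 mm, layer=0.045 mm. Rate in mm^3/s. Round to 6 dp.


Rate = 1979 * 0.061 * 0.045 = 5.432355 mm^3/s


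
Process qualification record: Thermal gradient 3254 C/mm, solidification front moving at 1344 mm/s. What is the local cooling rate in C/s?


CR = 3254 * 1344 = 4373376 C/s


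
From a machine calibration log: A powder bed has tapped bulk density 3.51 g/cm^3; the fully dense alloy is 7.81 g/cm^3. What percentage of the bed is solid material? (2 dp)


Packing = (3.51/7.81)*100 = 44.94 %


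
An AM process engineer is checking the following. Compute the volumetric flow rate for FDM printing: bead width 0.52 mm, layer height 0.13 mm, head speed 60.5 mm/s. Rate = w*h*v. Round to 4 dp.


Rate = 0.52 * 0.13 * 60.5 = 4.0898 mm^3/s


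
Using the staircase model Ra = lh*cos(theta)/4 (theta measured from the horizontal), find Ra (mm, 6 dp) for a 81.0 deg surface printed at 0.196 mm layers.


Ra = 0.196 * cos(81.0) / 4 = 0.007665 mm


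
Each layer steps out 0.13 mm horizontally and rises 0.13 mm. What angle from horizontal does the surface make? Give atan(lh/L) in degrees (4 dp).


angle = atan(0.13/0.13) = 45.0 degrees


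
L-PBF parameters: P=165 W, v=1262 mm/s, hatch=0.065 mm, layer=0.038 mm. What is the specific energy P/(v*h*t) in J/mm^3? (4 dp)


Build rate = 1262 * 0.065 * 0.038 = 3.11714 mm^3/s
SE = 165 / 3.11714 = 52.9331 J/mm^3


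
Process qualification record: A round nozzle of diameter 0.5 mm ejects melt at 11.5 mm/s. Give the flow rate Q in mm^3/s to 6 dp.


A = pi*(0.5/2)^2 = 0.19634954 mm^2
Q = 0.19634954 * 11.5 = 2.25802 mm^3/s


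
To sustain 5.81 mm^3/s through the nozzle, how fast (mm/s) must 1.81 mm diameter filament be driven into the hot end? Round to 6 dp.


A = pi*(1.81/2)^2 = 2.573043
v = 5.81 / 2.573043 = 2.258027 mm/s


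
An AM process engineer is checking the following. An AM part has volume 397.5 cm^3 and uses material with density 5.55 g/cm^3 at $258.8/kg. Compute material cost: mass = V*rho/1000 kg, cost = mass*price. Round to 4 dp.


Mass = 397.5*5.55/1000 = 2.206125 kg
Cost = 2.206125 * 258.8 = 570.9452 $


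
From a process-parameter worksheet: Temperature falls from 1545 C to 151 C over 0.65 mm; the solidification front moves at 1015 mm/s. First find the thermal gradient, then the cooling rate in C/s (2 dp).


G = (1545-151)/0.65 = 2144.61538462 C/mm
CR = 2144.61538462 * 1015 = 2176784.62 C/s


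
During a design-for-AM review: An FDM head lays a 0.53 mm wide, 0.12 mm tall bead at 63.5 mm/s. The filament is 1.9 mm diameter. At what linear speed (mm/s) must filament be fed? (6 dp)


Q = 0.53 * 0.12 * 63.5 = 4.0386 mm^3/s
A_fil = pi*(1.9/2)^2 = 2.83528737 mm^2
v_feed = 4.0386 / 2.83528737 = 1.424406 mm/s


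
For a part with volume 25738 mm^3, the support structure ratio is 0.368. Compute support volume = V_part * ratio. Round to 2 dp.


V_support = 25738 * 0.368 = 9471.58 mm^3


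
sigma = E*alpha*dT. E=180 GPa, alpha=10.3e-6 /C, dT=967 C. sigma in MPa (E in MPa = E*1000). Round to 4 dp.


sigma = 180*1000 * 10.3e-6 * 967 = 1792.818 MPa


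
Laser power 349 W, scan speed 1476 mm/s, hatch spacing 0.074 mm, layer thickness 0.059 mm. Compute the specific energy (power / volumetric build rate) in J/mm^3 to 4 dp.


Build rate = 1476 * 0.074 * 0.059 = 6.444216 mm^3/s
SE = 349 / 6.444216 = 54.1571 J/mm^3


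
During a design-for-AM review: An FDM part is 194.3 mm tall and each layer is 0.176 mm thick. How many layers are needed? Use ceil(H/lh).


Layers = ceil(194.3/0.176) = 1104


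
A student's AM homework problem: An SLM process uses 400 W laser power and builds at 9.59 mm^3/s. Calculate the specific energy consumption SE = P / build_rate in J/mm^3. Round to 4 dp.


SE = 400 / 9.59 = 41.7101 J/mm^3


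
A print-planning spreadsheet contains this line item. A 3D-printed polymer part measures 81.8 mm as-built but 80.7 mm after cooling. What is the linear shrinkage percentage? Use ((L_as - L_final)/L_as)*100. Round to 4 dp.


Shrinkage = ((81.8-80.7)/81.8)*100 = 1.3447 %


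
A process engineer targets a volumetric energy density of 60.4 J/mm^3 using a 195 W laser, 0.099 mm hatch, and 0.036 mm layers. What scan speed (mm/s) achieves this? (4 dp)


v = 195 / (60.4*0.099*0.036) = 905.8577 mm/s


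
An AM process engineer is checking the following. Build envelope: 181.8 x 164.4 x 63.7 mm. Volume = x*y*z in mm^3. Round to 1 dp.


V = 181.8 * 164.4 * 63.7 = 1903860.5 mm^3


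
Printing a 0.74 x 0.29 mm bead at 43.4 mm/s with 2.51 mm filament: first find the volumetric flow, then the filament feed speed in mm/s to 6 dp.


Q = 0.74 * 0.29 * 43.4 = 9.31364 mm^3/s
A_fil = pi*(2.51/2)^2 = 4.94808697 mm^2
v_feed = 9.31364 / 4.94808697 = 1.882271 mm/s


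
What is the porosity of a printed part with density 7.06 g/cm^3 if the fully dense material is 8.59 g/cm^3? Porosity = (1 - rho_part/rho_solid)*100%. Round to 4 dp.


Porosity = (1-7.06/8.59)*100 = 17.8114 %


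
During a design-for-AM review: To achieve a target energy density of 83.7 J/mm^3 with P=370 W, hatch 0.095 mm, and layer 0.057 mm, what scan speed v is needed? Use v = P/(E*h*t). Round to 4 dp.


v = 370 / (83.7*0.095*0.057) = 816.3526 mm/s


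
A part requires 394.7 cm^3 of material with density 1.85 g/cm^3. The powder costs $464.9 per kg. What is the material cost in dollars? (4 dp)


Mass = 394.7*1.85/1000 = 0.730195 kg
Cost = 0.730195 * 464.9 = 339.4677 $


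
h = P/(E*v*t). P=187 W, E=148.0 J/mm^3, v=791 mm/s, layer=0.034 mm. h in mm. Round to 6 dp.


h = 187 / (148.0*791*0.034) = 0.046981 mm


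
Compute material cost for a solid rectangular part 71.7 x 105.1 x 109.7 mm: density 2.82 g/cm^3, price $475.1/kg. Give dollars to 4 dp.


V = 71.7 * 105.1 * 109.7 = 826662.999 mm^3 = 826.662999 cm^3
Mass = 826.662999 * 2.82 / 1000 = 2.33118966 kg
Cost = 2.33118966 * 475.1 = 1107.5482 $


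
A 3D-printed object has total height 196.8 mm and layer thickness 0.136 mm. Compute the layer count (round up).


Layers = ceil(196.8/0.136) = 1448


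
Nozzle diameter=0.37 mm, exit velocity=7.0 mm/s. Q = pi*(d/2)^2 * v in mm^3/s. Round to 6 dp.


A = pi*(0.37/2)^2 = 0.10752101 mm^2
Q = 0.10752101 * 7.0 = 0.752647 mm^3/s


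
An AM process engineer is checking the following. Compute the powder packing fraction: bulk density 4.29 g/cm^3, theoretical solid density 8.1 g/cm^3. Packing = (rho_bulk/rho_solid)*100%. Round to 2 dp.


Packing = (4.29/8.1)*100 = 52.96 %


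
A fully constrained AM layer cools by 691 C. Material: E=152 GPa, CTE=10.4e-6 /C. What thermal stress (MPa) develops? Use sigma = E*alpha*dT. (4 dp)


sigma = 152*1000 * 10.4e-6 * 691 = 1092.3328 MPa


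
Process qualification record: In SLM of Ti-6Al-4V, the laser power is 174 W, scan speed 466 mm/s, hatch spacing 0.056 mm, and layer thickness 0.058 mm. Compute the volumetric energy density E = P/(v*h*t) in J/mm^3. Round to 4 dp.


E = 174 / (466*0.056*0.058) = 114.9601 J/mm^3


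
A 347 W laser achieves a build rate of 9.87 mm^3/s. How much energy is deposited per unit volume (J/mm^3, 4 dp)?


SE = 347 / 9.87 = 35.157 J/mm^3


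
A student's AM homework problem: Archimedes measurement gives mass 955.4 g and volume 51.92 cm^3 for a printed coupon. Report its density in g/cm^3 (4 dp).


rho = 955.4 / 51.92 = 18.4014 g/cm^3


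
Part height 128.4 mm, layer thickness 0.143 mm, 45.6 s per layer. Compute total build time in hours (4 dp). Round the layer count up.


Layers = ceil(128.4/0.143) = 898
t = 898 * 45.6 / 3600 = 11.3747 hrs


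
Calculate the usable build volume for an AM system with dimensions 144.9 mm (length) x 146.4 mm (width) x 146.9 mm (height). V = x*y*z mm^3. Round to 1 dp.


V = 144.9 * 146.4 * 146.9 = 3116242.6 mm^3


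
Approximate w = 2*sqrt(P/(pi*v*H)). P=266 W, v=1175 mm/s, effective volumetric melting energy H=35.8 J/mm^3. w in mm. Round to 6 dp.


w = 2*sqrt(266/(pi*1175*35.8)) = 0.08973 mm


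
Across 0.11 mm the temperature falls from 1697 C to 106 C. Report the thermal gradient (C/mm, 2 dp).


G = (1697-106)/0.11 = 14463.64 C/mm


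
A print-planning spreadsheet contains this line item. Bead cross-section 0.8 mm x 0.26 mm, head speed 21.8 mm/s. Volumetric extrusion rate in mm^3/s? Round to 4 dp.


Rate = 0.8 * 0.26 * 21.8 = 4.5344 mm^3/s


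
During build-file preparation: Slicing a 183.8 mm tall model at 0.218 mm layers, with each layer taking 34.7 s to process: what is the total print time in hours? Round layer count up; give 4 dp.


Layers = ceil(183.8/0.218) = 844
t = 844 * 34.7 / 3600 = 8.1352 hrs


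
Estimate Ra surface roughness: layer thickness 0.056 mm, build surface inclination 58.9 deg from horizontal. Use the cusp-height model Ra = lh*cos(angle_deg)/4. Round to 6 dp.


Ra = 0.056 * cos(58.9) / 4 = 0.007231 mm


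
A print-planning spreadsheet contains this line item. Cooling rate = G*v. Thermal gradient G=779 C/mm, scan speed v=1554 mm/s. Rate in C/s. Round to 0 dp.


CR = 779 * 1554 = 1210566 C/s


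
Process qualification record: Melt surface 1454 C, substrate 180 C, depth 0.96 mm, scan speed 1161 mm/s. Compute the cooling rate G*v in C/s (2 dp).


G = (1454-180)/0.96 = 1327.08333333 C/mm
CR = 1327.08333333 * 1161 = 1540743.75 C/s


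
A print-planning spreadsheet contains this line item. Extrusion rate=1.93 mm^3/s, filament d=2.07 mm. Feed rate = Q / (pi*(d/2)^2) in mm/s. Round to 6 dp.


A = pi*(2.07/2)^2 = 3.365353
v = 1.93 / 3.365353 = 0.573491 mm/s


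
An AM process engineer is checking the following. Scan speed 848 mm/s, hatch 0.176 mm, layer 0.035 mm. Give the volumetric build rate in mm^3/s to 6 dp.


Rate = 848 * 0.176 * 0.035 = 5.22368 mm^3/s


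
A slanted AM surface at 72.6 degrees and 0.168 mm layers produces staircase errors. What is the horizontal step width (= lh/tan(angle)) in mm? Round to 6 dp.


step = 0.168 / tan(72.6) = 0.052648 mm


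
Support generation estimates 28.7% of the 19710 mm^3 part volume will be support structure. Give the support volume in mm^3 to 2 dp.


V_support = 19710 * 0.287 = 5656.77 mm^3


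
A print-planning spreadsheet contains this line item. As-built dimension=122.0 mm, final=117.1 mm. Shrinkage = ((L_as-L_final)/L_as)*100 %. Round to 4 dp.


Shrinkage = ((122.0-117.1)/122.0)*100 = 4.0164 %


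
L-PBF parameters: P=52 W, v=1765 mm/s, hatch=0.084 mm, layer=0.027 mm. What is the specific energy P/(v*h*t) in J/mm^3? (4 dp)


Build rate = 1765 * 0.084 * 0.027 = 4.00302 mm^3/s
SE = 52 / 4.00302 = 12.9902 J/mm^3


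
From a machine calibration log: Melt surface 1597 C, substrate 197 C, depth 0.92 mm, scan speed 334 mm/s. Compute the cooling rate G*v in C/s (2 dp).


G = (1597-197)/0.92 = 1521.73913043 C/mm
CR = 1521.73913043 * 334 = 508260.87 C/s


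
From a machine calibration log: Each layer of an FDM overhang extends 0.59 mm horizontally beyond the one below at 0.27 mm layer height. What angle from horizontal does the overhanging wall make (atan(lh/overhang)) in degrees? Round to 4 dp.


angle = atan(0.27/0.59) = 24.5901 degrees


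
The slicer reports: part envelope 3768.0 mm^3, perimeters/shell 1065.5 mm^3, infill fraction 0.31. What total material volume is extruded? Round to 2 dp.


V_infill = (3768.0 - 1065.5) * 0.31 = 837.78
V_total = 1065.5 + 837.78 = 1903.28 mm^3


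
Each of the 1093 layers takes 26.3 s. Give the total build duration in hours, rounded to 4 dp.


t = 1093 * 26.3 / 3600 = 7.985 hrs


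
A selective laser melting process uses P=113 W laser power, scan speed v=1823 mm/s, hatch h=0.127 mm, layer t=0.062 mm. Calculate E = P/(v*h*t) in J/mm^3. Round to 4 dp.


E = 113 / (1823*0.127*0.062) = 7.8722 J/mm^3


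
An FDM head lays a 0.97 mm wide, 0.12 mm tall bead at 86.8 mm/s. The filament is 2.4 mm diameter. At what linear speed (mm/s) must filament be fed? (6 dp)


Q = 0.97 * 0.12 * 86.8 = 10.10352 mm^3/s
A_fil = pi*(2.4/2)^2 = 4.52389342 mm^2
v_feed = 10.10352 / 4.52389342 = 2.233368 mm/s


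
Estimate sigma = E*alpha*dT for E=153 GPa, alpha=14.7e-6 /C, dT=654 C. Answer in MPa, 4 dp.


sigma = 153*1000 * 14.7e-6 * 654 = 1470.9114 MPa


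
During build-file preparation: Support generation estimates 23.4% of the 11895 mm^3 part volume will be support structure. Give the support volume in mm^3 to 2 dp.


V_support = 11895 * 0.234 = 2783.43 mm^3


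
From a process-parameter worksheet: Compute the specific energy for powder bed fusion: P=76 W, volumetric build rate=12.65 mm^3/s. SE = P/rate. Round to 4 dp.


SE = 76 / 12.65 = 6.0079 J/mm^3


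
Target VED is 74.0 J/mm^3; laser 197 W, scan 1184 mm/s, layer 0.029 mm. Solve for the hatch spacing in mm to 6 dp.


h = 197 / (74.0*1184*0.029) = 0.077533 mm


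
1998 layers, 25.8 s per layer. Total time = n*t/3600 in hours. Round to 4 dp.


t = 1998 * 25.8 / 3600 = 14.319 hrs


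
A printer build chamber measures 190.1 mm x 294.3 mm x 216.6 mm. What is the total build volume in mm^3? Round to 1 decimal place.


V = 190.1 * 294.3 * 216.6 = 12117996.7 mm^3


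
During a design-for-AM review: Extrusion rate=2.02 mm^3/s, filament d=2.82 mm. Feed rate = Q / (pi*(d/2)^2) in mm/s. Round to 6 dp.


A = pi*(2.82/2)^2 = 6.2458
v = 2.02 / 6.2458 = 0.323417 mm/s


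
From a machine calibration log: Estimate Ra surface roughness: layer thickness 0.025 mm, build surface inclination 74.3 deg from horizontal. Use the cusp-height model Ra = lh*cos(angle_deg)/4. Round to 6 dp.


Ra = 0.025 * cos(74.3) / 4 = 0.001691 mm


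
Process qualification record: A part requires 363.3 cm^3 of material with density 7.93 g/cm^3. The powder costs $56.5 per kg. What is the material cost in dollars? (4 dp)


Mass = 363.3*7.93/1000 = 2.880969 kg
Cost = 2.880969 * 56.5 = 162.7747 $


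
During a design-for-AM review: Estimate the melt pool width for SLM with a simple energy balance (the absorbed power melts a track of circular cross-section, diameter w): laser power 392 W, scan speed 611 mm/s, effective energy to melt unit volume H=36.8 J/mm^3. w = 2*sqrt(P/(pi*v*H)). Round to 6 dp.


w = 2*sqrt(392/(pi*611*36.8)) = 0.148989 mm


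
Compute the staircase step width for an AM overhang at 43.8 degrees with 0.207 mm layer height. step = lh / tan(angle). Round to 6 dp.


step = 0.207 / tan(43.8) = 0.215858 mm


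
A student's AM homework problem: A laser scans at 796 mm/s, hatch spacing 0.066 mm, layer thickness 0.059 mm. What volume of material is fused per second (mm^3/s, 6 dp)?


Rate = 796 * 0.066 * 0.059 = 3.099624 mm^3/s


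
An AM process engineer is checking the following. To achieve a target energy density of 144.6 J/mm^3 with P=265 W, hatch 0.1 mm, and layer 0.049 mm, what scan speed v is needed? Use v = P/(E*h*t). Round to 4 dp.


v = 265 / (144.6*0.1*0.049) = 374.0085 mm/s


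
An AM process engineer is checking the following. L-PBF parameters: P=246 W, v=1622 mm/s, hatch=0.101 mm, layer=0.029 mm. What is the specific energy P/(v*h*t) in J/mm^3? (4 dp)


Build rate = 1622 * 0.101 * 0.029 = 4.750838 mm^3/s
SE = 246 / 4.750838 = 51.7803 J/mm^3


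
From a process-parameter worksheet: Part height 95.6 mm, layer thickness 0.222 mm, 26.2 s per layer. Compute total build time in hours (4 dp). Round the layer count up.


Layers = ceil(95.6/0.222) = 431
t = 431 * 26.2 / 3600 = 3.1367 hrs


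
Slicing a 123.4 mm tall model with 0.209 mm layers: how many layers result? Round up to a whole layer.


Layers = ceil(123.4/0.209) = 591


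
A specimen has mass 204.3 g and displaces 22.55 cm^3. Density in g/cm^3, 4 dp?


rho = 204.3 / 22.55 = 9.0599 g/cm^3


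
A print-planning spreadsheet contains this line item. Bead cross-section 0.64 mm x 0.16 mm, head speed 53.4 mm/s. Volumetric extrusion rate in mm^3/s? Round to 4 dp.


Rate = 0.64 * 0.16 * 53.4 = 5.4682 mm^3/s


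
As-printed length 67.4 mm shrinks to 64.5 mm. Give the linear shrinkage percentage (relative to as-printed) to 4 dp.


Shrinkage = ((67.4-64.5)/67.4)*100 = 4.3027 %


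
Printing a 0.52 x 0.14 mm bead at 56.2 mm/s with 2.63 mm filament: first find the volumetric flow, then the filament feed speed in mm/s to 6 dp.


Q = 0.52 * 0.14 * 56.2 = 4.09136 mm^3/s
A_fil = pi*(2.63/2)^2 = 5.43252056 mm^2
v_feed = 4.09136 / 5.43252056 = 0.753124 mm/s


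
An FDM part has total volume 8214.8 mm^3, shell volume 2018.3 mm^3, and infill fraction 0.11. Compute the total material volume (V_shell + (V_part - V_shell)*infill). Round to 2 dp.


V_infill = (8214.8 - 2018.3) * 0.11 = 681.62
V_total = 2018.3 + 681.62 = 2699.92 mm^3


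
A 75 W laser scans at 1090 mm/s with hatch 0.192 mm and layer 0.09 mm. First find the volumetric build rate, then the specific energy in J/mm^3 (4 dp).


Build rate = 1090 * 0.192 * 0.09 = 18.8352 mm^3/s
SE = 75 / 18.8352 = 3.9819 J/mm^3


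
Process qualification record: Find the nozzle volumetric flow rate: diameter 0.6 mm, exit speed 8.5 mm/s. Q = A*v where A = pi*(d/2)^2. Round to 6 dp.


A = pi*(0.6/2)^2 = 0.28274334 mm^2
Q = 0.28274334 * 8.5 = 2.403318 mm^3/s


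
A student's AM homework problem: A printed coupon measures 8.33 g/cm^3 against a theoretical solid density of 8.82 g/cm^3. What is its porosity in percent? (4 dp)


Porosity = (1-8.33/8.82)*100 = 5.5556 %


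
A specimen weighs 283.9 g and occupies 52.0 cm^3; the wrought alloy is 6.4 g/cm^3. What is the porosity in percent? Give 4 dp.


rho_part = 283.9 / 52.0 = 5.45961538 g/cm^3
Porosity = (1 - 5.45961538/6.4)*100 = 14.6935 %


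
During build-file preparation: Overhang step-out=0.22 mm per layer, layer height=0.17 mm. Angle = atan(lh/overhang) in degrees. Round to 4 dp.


angle = atan(0.17/0.22) = 37.6942 degrees


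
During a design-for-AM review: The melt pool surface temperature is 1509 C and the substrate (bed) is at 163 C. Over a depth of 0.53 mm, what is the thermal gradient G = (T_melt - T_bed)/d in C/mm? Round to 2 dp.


G = (1509-163)/0.53 = 2539.62 C/mm


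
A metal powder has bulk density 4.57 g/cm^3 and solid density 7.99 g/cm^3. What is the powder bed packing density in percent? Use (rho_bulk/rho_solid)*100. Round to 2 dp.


Packing = (4.57/7.99)*100 = 57.2 %


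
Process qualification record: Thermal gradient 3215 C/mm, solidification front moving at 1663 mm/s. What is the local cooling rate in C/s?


CR = 3215 * 1663 = 5346545 C/s


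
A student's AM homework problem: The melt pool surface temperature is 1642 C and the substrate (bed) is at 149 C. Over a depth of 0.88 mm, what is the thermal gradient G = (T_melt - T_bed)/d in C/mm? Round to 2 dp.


G = (1642-149)/0.88 = 1696.59 C/mm


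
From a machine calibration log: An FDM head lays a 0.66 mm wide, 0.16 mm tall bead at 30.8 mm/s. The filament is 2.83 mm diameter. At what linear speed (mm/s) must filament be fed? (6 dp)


Q = 0.66 * 0.16 * 30.8 = 3.25248 mm^3/s
A_fil = pi*(2.83/2)^2 = 6.29017535 mm^2
v_feed = 3.25248 / 6.29017535 = 0.517073 mm/s


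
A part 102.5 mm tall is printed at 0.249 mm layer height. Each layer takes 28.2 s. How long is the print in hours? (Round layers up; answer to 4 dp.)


Layers = ceil(102.5/0.249) = 412
t = 412 * 28.2 / 3600 = 3.2273 hrs


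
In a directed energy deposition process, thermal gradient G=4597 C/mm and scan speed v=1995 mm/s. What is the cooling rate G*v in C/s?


CR = 4597 * 1995 = 9171015 C/s


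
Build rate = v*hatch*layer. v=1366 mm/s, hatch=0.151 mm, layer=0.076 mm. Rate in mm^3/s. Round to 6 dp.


Rate = 1366 * 0.151 * 0.076 = 15.676216 mm^3/s


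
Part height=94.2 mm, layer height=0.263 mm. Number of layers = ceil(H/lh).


Layers = ceil(94.2/0.263) = 359


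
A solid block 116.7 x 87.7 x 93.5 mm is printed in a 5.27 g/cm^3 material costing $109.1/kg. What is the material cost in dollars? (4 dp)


V = 116.7 * 87.7 * 93.5 = 956934.165 mm^3 = 956.934165 cm^3
Mass = 956.934165 * 5.27 / 1000 = 5.04304305 kg
Cost = 5.04304305 * 109.1 = 550.196 $


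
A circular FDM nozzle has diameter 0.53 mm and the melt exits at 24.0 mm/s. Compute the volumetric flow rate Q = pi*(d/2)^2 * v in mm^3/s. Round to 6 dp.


A = pi*(0.53/2)^2 = 0.22061834 mm^2
Q = 0.22061834 * 24.0 = 5.29484 mm^3/s


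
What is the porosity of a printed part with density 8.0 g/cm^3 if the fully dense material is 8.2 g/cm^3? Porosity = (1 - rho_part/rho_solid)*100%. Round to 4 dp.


Porosity = (1-8.0/8.2)*100 = 2.439 %


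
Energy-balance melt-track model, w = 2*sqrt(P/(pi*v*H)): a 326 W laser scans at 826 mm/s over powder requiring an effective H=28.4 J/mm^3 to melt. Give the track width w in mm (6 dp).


w = 2*sqrt(326/(pi*826*28.4)) = 0.133019 mm


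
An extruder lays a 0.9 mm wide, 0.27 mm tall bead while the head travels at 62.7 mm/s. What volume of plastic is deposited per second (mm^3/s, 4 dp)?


Rate = 0.9 * 0.27 * 62.7 = 15.2361 mm^3/s


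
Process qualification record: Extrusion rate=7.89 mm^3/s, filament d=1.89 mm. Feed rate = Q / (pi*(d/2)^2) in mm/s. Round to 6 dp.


A = pi*(1.89/2)^2 = 2.805521
v = 7.89 / 2.805521 = 2.812312 mm/s


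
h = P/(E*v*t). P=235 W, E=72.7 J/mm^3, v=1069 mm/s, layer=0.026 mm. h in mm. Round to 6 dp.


h = 235 / (72.7*1069*0.026) = 0.116301 mm


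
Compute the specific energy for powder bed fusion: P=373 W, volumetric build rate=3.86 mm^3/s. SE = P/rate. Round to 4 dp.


SE = 373 / 3.86 = 96.6321 J/mm^3


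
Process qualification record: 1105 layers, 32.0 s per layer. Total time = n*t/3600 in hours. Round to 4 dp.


t = 1105 * 32.0 / 3600 = 9.8222 hrs


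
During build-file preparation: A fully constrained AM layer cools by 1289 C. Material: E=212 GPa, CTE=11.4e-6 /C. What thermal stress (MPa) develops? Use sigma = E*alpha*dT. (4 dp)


sigma = 212*1000 * 11.4e-6 * 1289 = 3115.2552 MPa


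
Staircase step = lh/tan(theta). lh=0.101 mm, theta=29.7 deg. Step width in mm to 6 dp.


step = 0.101 / tan(29.7) = 0.177072 mm


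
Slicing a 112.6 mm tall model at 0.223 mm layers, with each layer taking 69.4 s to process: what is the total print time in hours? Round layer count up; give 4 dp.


Layers = ceil(112.6/0.223) = 505
t = 505 * 69.4 / 3600 = 9.7353 hrs


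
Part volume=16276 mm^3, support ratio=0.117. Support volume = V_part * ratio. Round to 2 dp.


V_support = 16276 * 0.117 = 1904.29 mm^3


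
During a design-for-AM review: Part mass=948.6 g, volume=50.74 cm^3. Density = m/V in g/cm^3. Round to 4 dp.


rho = 948.6 / 50.74 = 18.6953 g/cm^3


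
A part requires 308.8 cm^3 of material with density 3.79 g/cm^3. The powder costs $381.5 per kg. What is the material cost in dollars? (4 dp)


Mass = 308.8*3.79/1000 = 1.170352 kg
Cost = 1.170352 * 381.5 = 446.4893 $


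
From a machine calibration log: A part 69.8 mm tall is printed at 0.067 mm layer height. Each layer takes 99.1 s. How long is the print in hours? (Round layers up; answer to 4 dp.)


Layers = ceil(69.8/0.067) = 1042
t = 1042 * 99.1 / 3600 = 28.6839 hrs


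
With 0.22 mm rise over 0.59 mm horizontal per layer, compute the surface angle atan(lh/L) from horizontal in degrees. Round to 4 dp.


angle = atan(0.22/0.59) = 20.4495 degrees


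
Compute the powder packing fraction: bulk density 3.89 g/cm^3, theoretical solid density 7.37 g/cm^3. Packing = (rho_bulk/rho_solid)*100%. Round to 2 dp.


Packing = (3.89/7.37)*100 = 52.78 %


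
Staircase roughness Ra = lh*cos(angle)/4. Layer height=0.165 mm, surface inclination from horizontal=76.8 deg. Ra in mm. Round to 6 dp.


Ra = 0.165 * cos(76.8) / 4 = 0.009419 mm


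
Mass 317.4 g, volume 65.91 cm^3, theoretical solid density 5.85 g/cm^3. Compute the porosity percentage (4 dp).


rho_part = 317.4 / 65.91 = 4.81565772 g/cm^3
Porosity = (1 - 4.81565772/5.85)*100 = 17.6811 %


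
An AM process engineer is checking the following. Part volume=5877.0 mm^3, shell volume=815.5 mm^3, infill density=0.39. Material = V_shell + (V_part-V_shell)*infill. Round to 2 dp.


V_infill = (5877.0 - 815.5) * 0.39 = 1973.99
V_total = 815.5 + 1973.99 = 2789.49 mm^3


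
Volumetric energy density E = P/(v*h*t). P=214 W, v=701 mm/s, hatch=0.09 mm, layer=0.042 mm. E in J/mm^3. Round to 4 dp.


E = 214 / (701*0.09*0.042) = 80.7614 J/mm^3


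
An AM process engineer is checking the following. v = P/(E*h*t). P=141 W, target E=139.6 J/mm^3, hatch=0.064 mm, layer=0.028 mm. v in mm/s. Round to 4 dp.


v = 141 / (139.6*0.064*0.028) = 563.6321 mm/s


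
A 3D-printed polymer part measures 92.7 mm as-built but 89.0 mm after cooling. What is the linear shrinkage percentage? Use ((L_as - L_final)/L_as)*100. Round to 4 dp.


Shrinkage = ((92.7-89.0)/92.7)*100 = 3.9914 %


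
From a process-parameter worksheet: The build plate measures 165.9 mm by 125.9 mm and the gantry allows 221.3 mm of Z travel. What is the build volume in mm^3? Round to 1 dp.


V = 165.9 * 125.9 * 221.3 = 4622251.1 mm^3


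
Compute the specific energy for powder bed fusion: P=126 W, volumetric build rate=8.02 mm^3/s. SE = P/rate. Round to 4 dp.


SE = 126 / 8.02 = 15.7107 J/mm^3


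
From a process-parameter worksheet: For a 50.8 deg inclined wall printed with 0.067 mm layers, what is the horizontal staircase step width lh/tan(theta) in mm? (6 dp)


step = 0.067 / tan(50.8) = 0.054644 mm


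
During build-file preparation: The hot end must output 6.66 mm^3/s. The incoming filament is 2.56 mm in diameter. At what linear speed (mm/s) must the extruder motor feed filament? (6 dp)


A = pi*(2.56/2)^2 = 5.147185
v = 6.66 / 5.147185 = 1.293911 mm/s


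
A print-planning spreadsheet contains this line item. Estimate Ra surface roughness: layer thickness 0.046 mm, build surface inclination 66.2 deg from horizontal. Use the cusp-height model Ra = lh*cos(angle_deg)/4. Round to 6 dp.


Ra = 0.046 * cos(66.2) / 4 = 0.004641 mm


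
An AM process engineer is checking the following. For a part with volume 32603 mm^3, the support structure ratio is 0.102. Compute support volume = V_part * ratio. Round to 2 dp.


V_support = 32603 * 0.102 = 3325.51 mm^3


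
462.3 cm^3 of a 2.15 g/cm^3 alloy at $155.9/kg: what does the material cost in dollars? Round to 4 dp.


Mass = 462.3*2.15/1000 = 0.993945 kg
Cost = 0.993945 * 155.9 = 154.956 $


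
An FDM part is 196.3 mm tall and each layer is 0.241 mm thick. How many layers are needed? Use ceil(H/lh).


Layers = ceil(196.3/0.241) = 815


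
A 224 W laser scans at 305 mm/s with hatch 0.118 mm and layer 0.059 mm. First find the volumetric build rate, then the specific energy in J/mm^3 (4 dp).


Build rate = 305 * 0.118 * 0.059 = 2.12341 mm^3/s
SE = 224 / 2.12341 = 105.4907 J/mm^3


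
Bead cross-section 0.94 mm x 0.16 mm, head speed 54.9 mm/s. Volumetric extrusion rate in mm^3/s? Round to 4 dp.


Rate = 0.94 * 0.16 * 54.9 = 8.257 mm^3/s


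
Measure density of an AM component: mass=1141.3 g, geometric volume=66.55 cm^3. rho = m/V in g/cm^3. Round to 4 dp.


rho = 1141.3 / 66.55 = 17.1495 g/cm^3


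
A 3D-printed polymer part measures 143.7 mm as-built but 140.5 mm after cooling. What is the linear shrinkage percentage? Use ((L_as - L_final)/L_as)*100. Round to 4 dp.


Shrinkage = ((143.7-140.5)/143.7)*100 = 2.2269 %


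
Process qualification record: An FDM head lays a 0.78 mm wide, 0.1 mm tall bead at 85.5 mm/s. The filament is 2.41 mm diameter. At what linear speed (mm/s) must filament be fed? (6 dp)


Q = 0.78 * 0.1 * 85.5 = 6.669 mm^3/s
A_fil = pi*(2.41/2)^2 = 4.56167107 mm^2
v_feed = 6.669 / 4.56167107 = 1.461964 mm/s


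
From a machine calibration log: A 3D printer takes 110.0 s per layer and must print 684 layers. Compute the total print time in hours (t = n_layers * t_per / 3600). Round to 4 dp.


t = 684 * 110.0 / 3600 = 20.9 hrs


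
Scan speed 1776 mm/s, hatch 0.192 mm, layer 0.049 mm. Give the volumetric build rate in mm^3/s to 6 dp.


Rate = 1776 * 0.192 * 0.049 = 16.708608 mm^3/s


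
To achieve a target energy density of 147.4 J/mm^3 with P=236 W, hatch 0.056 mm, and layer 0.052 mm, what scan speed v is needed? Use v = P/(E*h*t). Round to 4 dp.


v = 236 / (147.4*0.056*0.052) = 549.8233 mm/s


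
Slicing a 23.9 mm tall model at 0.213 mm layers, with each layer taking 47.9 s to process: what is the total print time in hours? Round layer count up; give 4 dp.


Layers = ceil(23.9/0.213) = 113
t = 113 * 47.9 / 3600 = 1.5035 hrs


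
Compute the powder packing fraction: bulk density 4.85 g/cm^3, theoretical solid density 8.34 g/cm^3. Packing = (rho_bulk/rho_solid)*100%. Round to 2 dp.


Packing = (4.85/8.34)*100 = 58.15 %


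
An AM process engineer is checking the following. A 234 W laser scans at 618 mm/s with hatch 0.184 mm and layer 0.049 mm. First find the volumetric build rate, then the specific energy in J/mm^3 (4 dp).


Build rate = 618 * 0.184 * 0.049 = 5.571888 mm^3/s
SE = 234 / 5.571888 = 41.9965 J/mm^3


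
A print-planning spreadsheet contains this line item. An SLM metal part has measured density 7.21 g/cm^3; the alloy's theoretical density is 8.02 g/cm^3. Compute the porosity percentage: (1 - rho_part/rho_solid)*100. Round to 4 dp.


Porosity = (1-7.21/8.02)*100 = 10.0998 %


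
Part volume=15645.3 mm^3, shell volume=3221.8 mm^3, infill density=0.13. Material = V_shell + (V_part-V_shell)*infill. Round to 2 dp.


V_infill = (15645.3 - 3221.8) * 0.13 = 1615.06
V_total = 3221.8 + 1615.06 = 4836.86 mm^3


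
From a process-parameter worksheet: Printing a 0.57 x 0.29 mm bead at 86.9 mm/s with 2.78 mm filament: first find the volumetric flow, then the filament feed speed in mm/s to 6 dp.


Q = 0.57 * 0.29 * 86.9 = 14.36457 mm^3/s
A_fil = pi*(2.78/2)^2 = 6.06987117 mm^2
v_feed = 14.36457 / 6.06987117 = 2.366536 mm/s


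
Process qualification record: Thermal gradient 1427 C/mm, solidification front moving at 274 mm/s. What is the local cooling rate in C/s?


CR = 1427 * 274 = 390998 C/s


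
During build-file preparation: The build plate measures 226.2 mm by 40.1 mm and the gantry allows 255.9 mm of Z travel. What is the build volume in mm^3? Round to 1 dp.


V = 226.2 * 40.1 * 255.9 = 2321171.7 mm^3


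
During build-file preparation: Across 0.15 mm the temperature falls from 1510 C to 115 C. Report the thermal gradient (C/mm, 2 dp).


G = (1510-115)/0.15 = 9300.0 C/mm


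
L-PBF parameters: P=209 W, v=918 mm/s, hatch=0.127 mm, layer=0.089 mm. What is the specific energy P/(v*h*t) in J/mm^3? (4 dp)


Build rate = 918 * 0.127 * 0.089 = 10.376154 mm^3/s
SE = 209 / 10.376154 = 20.1423 J/mm^3


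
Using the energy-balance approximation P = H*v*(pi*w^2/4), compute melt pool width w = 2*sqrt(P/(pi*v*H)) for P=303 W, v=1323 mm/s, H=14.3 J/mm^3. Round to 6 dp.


w = 2*sqrt(303/(pi*1323*14.3)) = 0.1428 mm


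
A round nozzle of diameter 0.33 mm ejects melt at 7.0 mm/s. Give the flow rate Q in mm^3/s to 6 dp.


A = pi*(0.33/2)^2 = 0.08552986 mm^2
Q = 0.08552986 * 7.0 = 0.598709 mm^3/s


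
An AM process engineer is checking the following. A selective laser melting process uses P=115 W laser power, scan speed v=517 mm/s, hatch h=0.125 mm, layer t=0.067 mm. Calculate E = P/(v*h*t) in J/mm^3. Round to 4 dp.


E = 115 / (517*0.125*0.067) = 26.5597 J/mm^3


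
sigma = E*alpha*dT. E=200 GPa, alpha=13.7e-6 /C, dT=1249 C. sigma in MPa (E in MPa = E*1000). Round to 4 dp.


sigma = 200*1000 * 13.7e-6 * 1249 = 3422.26 MPa


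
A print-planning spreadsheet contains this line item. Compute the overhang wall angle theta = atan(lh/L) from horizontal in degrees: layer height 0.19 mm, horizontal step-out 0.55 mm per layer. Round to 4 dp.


angle = atan(0.19/0.55) = 19.0577 degrees


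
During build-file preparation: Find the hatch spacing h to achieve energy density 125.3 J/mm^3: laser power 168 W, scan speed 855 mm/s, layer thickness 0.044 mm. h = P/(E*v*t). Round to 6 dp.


h = 168 / (125.3*855*0.044) = 0.03564 mm


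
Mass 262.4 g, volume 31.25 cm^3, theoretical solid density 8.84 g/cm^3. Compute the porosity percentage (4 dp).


rho_part = 262.4 / 31.25 = 8.3968 g/cm^3
Porosity = (1 - 8.3968/8.84)*100 = 5.0136 %


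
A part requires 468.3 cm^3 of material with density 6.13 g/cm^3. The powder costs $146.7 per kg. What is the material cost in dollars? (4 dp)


Mass = 468.3*6.13/1000 = 2.870679 kg
Cost = 2.870679 * 146.7 = 421.1286 $


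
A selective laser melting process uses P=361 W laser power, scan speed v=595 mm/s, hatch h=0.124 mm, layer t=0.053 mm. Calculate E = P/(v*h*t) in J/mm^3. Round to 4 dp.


E = 361 / (595*0.124*0.053) = 92.3193 J/mm^3


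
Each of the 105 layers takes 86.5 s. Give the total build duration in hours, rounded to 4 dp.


t = 105 * 86.5 / 3600 = 2.5229 hrs


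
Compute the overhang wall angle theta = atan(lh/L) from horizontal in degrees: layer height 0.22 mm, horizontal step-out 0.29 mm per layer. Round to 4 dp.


angle = atan(0.22/0.29) = 37.1847 degrees


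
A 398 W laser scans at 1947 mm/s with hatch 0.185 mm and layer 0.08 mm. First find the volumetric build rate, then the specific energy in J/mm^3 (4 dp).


Build rate = 1947 * 0.185 * 0.08 = 28.8156 mm^3/s
SE = 398 / 28.8156 = 13.812 J/mm^3


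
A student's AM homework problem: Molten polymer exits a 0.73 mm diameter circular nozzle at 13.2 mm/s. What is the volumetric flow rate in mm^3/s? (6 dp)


A = pi*(0.73/2)^2 = 0.41853868 mm^2
Q = 0.41853868 * 13.2 = 5.524711 mm^3/s


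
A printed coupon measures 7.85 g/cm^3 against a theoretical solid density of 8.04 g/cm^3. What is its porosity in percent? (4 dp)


Porosity = (1-7.85/8.04)*100 = 2.3632 %


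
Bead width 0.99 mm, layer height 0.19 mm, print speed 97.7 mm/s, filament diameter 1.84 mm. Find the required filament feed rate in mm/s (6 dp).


Q = 0.99 * 0.19 * 97.7 = 18.37737 mm^3/s
A_fil = pi*(1.84/2)^2 = 2.65904402 mm^2
v_feed = 18.37737 / 2.65904402 = 6.91127 mm/s


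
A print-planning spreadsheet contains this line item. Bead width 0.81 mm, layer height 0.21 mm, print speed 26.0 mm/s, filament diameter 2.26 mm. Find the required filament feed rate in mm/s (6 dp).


Q = 0.81 * 0.21 * 26.0 = 4.4226 mm^3/s
A_fil = pi*(2.26/2)^2 = 4.01149966 mm^2
v_feed = 4.4226 / 4.01149966 = 1.10248 mm/s


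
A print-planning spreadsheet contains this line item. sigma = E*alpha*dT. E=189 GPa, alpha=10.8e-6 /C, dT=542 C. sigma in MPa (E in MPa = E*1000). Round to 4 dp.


sigma = 189*1000 * 10.8e-6 * 542 = 1106.3304 MPa


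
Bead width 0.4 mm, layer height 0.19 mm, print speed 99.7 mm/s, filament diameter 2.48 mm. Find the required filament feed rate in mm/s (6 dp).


Q = 0.4 * 0.19 * 99.7 = 7.5772 mm^3/s
A_fil = pi*(2.48/2)^2 = 4.83051286 mm^2
v_feed = 7.5772 / 4.83051286 = 1.568612 mm/s


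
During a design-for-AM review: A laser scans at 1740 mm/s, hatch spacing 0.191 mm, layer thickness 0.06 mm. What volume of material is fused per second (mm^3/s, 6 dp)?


Rate = 1740 * 0.191 * 0.06 = 19.9404 mm^3/s


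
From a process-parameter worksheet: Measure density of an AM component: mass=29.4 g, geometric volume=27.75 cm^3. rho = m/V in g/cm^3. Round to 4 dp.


rho = 29.4 / 27.75 = 1.0595 g/cm^3
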